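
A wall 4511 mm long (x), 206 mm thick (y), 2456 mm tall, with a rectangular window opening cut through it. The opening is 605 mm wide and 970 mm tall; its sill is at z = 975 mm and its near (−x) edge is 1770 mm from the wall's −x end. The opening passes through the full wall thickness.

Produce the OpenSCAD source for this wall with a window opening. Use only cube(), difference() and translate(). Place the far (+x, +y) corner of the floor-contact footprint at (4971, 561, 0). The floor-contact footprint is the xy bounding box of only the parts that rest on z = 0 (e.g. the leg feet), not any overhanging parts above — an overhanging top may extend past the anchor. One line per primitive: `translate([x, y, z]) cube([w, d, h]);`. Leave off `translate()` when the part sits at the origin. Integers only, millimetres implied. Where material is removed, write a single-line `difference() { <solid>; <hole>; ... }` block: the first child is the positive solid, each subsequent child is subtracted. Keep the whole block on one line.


difference() { translate([460, 355, 0]) cube([4511, 206, 2456]); translate([2230, 355, 975]) cube([605, 206, 970]); }


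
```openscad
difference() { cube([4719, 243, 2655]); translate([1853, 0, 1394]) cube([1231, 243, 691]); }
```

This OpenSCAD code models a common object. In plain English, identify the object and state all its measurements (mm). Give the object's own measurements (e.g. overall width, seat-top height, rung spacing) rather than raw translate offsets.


A wall 4719 mm long (x), 243 mm thick (y), 2655 mm tall, with a rectangular window opening cut through it. The opening is 1231 mm wide and 691 mm tall; its sill is at z = 1394 mm and its near (−x) edge is 1853 mm from the wall's −x end. The opening passes through the full wall thickness.


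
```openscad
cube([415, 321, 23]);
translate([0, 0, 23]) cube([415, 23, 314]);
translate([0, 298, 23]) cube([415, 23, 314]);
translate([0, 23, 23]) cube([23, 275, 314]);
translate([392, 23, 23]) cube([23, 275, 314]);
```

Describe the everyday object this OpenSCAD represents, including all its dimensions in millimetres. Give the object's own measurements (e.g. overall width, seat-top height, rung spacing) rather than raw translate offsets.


An open-topped rectangular box: outside dimensions 415×321×337 mm, with a uniform wall and base thickness of 23 mm. The base is a full 415×321 slab on the floor; four walls sit on top of the base. The front and back walls (the −y and +y sides) span the full width; the two side walls fit between them.


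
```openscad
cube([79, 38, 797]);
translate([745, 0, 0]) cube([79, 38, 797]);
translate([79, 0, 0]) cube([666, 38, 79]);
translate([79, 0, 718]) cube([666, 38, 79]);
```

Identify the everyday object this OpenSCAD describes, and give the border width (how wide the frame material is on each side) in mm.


A picture frame. The border width is 79 mm.

Four thin pieces enclosing a rectangular opening — a picture frame. The two full-height stiles are 797 mm tall; the top rail sits at z = 718 and is 79 mm tall, so the border above the opening is 797 − 718 = 79 mm, matching the stile x-width.


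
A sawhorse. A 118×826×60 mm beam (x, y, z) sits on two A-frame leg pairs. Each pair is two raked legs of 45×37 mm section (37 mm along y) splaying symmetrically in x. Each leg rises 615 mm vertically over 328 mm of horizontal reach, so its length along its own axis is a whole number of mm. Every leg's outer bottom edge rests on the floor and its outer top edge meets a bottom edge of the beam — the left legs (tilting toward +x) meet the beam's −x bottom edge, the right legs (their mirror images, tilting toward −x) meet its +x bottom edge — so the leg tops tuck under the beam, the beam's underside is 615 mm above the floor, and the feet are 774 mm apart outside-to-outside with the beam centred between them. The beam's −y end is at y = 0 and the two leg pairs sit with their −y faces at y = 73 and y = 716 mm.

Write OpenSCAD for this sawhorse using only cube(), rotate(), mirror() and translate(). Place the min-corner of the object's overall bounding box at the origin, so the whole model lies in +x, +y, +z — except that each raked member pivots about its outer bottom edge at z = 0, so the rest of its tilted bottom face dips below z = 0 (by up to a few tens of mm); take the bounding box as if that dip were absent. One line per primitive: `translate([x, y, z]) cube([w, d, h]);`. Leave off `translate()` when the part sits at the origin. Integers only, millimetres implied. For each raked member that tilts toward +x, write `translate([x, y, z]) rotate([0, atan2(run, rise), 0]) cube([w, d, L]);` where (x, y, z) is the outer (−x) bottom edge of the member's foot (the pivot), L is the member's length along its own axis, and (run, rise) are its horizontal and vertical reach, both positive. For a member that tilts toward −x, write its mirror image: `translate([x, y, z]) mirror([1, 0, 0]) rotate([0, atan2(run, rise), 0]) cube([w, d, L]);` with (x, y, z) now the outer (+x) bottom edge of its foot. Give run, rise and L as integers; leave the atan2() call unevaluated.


translate([328, 0, 615]) cube([118, 826, 60]);
translate([0, 73, 0]) rotate([0, atan2(328, 615), 0]) cube([45, 37, 697]);
translate([774, 73, 0]) mirror([1, 0, 0]) rotate([0, atan2(328, 615), 0]) cube([45, 37, 697]);
translate([0, 716, 0]) rotate([0, atan2(328, 615), 0]) cube([45, 37, 697]);
translate([774, 716, 0]) mirror([1, 0, 0]) rotate([0, atan2(328, 615), 0]) cube([45, 37, 697]);


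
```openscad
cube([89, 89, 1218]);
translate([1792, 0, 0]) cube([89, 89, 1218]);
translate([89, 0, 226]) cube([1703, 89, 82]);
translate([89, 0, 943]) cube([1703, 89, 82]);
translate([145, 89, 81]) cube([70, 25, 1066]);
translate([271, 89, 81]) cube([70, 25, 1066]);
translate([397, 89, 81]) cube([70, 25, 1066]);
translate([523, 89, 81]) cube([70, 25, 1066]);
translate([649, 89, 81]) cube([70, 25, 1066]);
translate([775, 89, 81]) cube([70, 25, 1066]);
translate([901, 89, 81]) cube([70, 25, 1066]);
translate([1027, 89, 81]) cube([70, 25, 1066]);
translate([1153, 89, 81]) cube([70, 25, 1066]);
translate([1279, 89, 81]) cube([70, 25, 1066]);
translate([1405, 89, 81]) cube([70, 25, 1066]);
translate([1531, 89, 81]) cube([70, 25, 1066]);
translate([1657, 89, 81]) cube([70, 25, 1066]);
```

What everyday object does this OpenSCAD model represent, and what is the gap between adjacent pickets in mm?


A fence section. The picket gap is 56 mm.

Two posts, two rails, 13 pickets — a fence section. Span 1703 mm holds 13 pickets of 70 mm with 14 equal gaps: ⌊(1703 − 13·70) / 14⌋ = 56 mm.


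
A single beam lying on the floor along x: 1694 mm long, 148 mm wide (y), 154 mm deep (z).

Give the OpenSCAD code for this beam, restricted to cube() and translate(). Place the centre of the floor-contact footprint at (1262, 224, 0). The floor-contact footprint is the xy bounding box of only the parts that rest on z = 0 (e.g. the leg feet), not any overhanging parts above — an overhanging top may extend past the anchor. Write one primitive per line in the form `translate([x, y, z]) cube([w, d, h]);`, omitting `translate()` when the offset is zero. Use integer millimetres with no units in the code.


translate([415, 150, 0]) cube([1694, 148, 154]);


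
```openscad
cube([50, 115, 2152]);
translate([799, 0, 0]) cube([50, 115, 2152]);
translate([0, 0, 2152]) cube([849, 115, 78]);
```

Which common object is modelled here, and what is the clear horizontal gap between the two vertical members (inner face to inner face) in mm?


A door frame. The clear opening width is 749 mm.

Two 2152 mm tall posts with a header on top — a door frame. The left jamb is 50 mm wide at x = 0; the right jamb starts at x = 799. The clear opening is 799 − 50 = 749 mm.


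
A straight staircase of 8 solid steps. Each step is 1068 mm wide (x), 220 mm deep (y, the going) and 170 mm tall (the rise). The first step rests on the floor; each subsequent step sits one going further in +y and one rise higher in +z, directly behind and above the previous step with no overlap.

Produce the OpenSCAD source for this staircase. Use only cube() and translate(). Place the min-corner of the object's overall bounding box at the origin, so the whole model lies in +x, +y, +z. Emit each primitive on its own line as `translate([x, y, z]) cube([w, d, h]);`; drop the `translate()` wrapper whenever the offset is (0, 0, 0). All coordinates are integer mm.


cube([1068, 220, 170]);
translate([0, 220, 170]) cube([1068, 220, 170]);
translate([0, 440, 340]) cube([1068, 220, 170]);
translate([0, 660, 510]) cube([1068, 220, 170]);
translate([0, 880, 680]) cube([1068, 220, 170]);
translate([0, 1100, 850]) cube([1068, 220, 170]);
translate([0, 1320, 1020]) cube([1068, 220, 170]);
translate([0, 1540, 1190]) cube([1068, 220, 170]);


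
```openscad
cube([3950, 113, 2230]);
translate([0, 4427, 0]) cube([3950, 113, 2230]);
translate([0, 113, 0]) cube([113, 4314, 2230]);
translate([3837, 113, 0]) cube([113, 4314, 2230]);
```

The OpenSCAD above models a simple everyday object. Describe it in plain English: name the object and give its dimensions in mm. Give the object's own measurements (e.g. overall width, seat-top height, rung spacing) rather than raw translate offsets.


The wall frame of a small rectangular building: four walls, each 2230 mm tall and 113 mm thick, enclosing a footprint 3950 mm (x) by 4540 mm (y) outside-to-outside, with no floor or roof. The front and back walls (the −y and +y sides) span the full width; the two side walls fit between them.


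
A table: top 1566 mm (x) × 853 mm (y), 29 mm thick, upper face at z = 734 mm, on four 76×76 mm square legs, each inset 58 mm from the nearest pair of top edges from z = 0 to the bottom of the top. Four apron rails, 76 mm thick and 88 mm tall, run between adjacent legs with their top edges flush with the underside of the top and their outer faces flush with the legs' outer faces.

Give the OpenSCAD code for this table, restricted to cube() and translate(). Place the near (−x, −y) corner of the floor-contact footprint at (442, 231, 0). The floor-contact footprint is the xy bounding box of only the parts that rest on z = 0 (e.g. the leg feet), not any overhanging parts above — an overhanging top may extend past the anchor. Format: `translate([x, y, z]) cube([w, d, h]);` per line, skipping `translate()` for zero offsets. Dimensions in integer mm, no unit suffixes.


translate([384, 173, 705]) cube([1566, 853, 29]);
translate([442, 231, 0]) cube([76, 76, 705]);
translate([1816, 231, 0]) cube([76, 76, 705]);
translate([442, 892, 0]) cube([76, 76, 705]);
translate([1816, 892, 0]) cube([76, 76, 705]);
translate([518, 231, 617]) cube([1298, 76, 88]);
translate([518, 892, 617]) cube([1298, 76, 88]);
translate([442, 307, 617]) cube([76, 585, 88]);
translate([1816, 307, 617]) cube([76, 585, 88]);


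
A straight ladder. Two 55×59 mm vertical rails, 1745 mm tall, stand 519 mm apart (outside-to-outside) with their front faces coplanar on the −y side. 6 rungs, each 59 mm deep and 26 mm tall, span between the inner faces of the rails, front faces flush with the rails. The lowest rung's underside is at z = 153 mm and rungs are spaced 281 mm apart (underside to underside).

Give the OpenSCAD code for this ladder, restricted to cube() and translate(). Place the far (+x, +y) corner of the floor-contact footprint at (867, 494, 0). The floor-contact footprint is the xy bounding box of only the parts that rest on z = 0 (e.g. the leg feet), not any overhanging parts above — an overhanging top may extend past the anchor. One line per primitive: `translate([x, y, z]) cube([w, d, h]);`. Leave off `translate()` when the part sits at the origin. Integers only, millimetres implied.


// rung span = 519 - 2*55 = 409
// rung[k] z = 153 + k*281
translate([348, 435, 0]) cube([55, 59, 1745]);
translate([812, 435, 0]) cube([55, 59, 1745]);
translate([403, 435, 153]) cube([409, 59, 26]);
translate([403, 435, 434]) cube([409, 59, 26]);
translate([403, 435, 715]) cube([409, 59, 26]);
translate([403, 435, 996]) cube([409, 59, 26]);
translate([403, 435, 1277]) cube([409, 59, 26]);
translate([403, 435, 1558]) cube([409, 59, 26]);


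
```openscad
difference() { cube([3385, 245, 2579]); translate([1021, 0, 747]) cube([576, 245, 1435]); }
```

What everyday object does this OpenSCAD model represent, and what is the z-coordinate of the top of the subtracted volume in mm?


A wall with a window opening. The window head height is 2182 mm.

A wall with a rectangular opening subtracted — a window. Sill at z = 747, opening 1435 mm tall, so the head is at 747 + 1435 = 2182 mm.


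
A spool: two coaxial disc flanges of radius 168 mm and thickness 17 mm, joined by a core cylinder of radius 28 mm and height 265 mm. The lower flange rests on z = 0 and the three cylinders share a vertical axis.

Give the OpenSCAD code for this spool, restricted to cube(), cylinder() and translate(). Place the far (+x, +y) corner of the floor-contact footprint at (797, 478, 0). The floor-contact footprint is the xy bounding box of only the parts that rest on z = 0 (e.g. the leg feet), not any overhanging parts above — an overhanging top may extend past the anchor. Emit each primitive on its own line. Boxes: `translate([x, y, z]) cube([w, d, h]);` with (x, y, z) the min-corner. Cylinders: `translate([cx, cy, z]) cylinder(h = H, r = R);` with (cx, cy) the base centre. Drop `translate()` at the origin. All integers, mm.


translate([629, 310, 0]) cylinder(h = 17, r = 168);
translate([629, 310, 17]) cylinder(h = 265, r = 28);
translate([629, 310, 282]) cylinder(h = 17, r = 168);


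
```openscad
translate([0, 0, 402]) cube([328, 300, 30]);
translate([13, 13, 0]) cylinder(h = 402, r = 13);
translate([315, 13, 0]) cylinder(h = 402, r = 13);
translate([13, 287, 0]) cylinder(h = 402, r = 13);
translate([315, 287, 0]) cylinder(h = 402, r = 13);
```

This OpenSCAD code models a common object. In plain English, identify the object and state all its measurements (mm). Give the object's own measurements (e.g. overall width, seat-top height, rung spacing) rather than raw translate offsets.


A four-legged stool. The seat is a 328×300×30 mm slab whose top surface is at z = 432 mm; four round legs, each 26 mm in diameter, run from the floor (z = 0) to the underside of the seat, each leg's axis is inset half a diameter from the nearest pair of seat edges (so the leg's bounding box is flush with the corner).


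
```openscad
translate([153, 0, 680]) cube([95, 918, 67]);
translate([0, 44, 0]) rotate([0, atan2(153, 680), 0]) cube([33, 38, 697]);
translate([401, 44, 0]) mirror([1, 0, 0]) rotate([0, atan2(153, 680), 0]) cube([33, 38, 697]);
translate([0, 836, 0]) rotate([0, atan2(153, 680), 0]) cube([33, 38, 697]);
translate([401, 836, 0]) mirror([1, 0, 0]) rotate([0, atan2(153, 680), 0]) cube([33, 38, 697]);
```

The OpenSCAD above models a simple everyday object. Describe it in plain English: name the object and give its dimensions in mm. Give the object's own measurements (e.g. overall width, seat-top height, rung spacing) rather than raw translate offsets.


A sawhorse. A 95×918×67 mm beam (x, y, z) sits on two A-frame leg pairs. Each pair is two raked legs of 33×38 mm section (38 mm along y) splaying symmetrically in x. Each leg rises 680 mm vertically over 153 mm of horizontal reach and is 697 mm long along its own axis. Every leg's outer bottom edge rests on the floor and its outer top edge meets a bottom edge of the beam — the left legs (tilting toward +x) meet the beam's −x bottom edge, the right legs (their mirror images, tilting toward −x) meet its +x bottom edge — so the leg tops tuck under the beam, the beam's underside is 680 mm above the floor, and the feet are 401 mm apart outside-to-outside with the beam centred between them. The two leg pairs are set in 44 mm from either end of the beam.


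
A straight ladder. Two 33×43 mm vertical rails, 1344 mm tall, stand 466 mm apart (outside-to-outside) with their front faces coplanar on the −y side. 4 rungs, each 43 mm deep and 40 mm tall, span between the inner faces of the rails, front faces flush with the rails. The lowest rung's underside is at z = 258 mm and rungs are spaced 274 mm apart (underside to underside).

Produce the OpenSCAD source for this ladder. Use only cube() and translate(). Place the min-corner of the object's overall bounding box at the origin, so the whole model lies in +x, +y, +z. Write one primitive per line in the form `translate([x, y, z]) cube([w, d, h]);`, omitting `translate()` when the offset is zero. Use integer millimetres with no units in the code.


cube([33, 43, 1344]);
translate([433, 0, 0]) cube([33, 43, 1344]);
translate([33, 0, 258]) cube([400, 43, 40]);
translate([33, 0, 532]) cube([400, 43, 40]);
translate([33, 0, 806]) cube([400, 43, 40]);
translate([33, 0, 1080]) cube([400, 43, 40]);


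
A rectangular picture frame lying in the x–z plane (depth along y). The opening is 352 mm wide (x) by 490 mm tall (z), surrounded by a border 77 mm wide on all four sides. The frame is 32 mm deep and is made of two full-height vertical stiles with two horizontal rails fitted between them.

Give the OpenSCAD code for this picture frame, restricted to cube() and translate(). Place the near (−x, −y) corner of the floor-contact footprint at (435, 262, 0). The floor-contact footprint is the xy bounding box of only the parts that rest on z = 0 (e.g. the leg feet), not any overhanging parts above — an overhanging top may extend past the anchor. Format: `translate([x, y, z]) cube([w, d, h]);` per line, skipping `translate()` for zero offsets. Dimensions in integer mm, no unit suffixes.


translate([435, 262, 0]) cube([77, 32, 644]);
translate([864, 262, 0]) cube([77, 32, 644]);
translate([512, 262, 0]) cube([352, 32, 77]);
translate([512, 262, 567]) cube([352, 32, 77]);


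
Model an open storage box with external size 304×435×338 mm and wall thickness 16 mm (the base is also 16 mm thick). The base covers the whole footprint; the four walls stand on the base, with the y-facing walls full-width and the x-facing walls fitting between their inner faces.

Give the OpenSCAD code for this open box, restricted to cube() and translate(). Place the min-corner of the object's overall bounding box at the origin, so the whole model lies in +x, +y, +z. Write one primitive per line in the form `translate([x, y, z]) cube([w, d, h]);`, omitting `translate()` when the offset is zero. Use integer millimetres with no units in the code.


cube([304, 435, 16]);
translate([0, 0, 16]) cube([304, 16, 322]);
translate([0, 419, 16]) cube([304, 16, 322]);
translate([0, 16, 16]) cube([16, 403, 322]);
translate([288, 16, 16]) cube([16, 403, 322]);


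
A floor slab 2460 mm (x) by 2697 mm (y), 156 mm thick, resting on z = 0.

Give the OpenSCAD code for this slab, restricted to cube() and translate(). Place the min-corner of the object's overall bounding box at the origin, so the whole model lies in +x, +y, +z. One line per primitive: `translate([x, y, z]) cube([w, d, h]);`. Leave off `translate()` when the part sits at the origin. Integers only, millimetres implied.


cube([2460, 2697, 156]);


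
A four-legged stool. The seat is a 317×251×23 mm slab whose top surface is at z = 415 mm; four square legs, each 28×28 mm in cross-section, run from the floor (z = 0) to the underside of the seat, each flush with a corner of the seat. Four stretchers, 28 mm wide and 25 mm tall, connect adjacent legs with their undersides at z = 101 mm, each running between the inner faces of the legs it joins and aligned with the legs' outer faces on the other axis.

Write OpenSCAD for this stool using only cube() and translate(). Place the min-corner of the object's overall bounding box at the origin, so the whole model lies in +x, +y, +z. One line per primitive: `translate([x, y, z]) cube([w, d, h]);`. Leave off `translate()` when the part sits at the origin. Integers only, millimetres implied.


translate([0, 0, 392]) cube([317, 251, 23]);
cube([28, 28, 392]);
translate([289, 0, 0]) cube([28, 28, 392]);
translate([0, 223, 0]) cube([28, 28, 392]);
translate([289, 223, 0]) cube([28, 28, 392]);
translate([28, 0, 101]) cube([261, 28, 25]);
translate([28, 223, 101]) cube([261, 28, 25]);
translate([0, 28, 101]) cube([28, 195, 25]);
translate([289, 28, 101]) cube([28, 195, 25]);


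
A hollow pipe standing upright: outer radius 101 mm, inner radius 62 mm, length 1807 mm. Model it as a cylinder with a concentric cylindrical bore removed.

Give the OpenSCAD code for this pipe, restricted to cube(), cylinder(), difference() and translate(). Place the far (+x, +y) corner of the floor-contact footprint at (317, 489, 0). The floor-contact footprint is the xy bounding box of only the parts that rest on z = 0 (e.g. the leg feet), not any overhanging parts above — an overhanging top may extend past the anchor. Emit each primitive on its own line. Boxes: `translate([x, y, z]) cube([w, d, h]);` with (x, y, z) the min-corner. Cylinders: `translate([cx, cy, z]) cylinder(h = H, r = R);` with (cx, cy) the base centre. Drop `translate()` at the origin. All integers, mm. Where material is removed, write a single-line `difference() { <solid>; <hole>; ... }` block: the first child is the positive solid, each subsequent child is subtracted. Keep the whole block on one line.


difference() { translate([216, 388, 0]) cylinder(h = 1807, r = 101); translate([216, 388, 0]) cylinder(h = 1807, r = 62); }


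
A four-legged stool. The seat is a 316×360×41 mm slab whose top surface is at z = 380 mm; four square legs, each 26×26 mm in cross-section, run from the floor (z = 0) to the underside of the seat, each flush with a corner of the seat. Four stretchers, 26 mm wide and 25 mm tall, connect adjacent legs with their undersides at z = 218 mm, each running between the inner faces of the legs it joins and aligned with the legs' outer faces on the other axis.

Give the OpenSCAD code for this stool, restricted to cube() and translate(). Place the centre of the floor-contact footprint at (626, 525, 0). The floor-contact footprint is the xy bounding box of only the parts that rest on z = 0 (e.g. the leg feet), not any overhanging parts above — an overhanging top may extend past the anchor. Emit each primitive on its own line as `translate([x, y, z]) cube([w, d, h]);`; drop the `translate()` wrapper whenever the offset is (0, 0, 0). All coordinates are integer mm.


translate([468, 345, 339]) cube([316, 360, 41]);
translate([468, 345, 0]) cube([26, 26, 339]);
translate([758, 345, 0]) cube([26, 26, 339]);
translate([468, 679, 0]) cube([26, 26, 339]);
translate([758, 679, 0]) cube([26, 26, 339]);
translate([494, 345, 218]) cube([264, 26, 25]);
translate([494, 679, 218]) cube([264, 26, 25]);
translate([468, 371, 218]) cube([26, 308, 25]);
translate([758, 371, 218]) cube([26, 308, 25]);


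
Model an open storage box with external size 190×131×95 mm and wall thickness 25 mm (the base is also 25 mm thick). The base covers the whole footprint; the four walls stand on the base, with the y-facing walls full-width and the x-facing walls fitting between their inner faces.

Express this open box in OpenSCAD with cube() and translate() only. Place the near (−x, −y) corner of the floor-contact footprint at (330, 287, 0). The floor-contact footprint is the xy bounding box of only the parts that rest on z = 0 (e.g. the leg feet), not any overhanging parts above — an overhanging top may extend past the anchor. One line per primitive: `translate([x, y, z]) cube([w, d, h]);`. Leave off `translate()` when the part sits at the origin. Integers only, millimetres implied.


translate([330, 287, 0]) cube([190, 131, 25]);
translate([330, 287, 25]) cube([190, 25, 70]);
translate([330, 393, 25]) cube([190, 25, 70]);
translate([330, 312, 25]) cube([25, 81, 70]);
translate([495, 312, 25]) cube([25, 81, 70]);


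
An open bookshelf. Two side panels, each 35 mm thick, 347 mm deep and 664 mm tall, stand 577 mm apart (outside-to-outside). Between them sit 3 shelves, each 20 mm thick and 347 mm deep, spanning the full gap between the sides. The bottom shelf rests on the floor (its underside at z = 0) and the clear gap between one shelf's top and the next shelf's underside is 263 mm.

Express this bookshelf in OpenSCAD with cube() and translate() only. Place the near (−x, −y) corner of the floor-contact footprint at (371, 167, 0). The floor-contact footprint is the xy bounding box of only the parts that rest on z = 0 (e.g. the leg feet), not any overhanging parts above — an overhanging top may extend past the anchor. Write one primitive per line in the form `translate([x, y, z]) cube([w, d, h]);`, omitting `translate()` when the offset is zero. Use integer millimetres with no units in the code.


translate([371, 167, 0]) cube([35, 347, 664]);
translate([913, 167, 0]) cube([35, 347, 664]);
translate([406, 167, 0]) cube([507, 347, 20]);
translate([406, 167, 283]) cube([507, 347, 20]);
translate([406, 167, 566]) cube([507, 347, 20]);


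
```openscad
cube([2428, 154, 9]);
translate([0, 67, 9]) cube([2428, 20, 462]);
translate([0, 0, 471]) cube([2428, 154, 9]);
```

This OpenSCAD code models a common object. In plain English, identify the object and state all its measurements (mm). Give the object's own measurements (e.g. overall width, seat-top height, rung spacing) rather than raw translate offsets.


An I-beam lying along x, 2428 mm long. Overall section height 480 mm. Two flanges 154 mm wide (y) and 9 mm thick, one on the floor and one at the top; a web 20 mm thick runs between them, centred on the flange width.


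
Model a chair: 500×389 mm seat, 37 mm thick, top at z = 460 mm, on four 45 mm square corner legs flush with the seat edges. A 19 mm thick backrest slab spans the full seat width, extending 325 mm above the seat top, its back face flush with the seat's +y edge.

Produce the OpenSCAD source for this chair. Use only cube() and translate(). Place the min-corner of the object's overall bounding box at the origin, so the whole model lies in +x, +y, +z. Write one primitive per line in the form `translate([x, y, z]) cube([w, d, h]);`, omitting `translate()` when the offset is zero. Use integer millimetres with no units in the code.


translate([0, 0, 423]) cube([500, 389, 37]);
cube([45, 45, 423]);
translate([455, 0, 0]) cube([45, 45, 423]);
translate([0, 344, 0]) cube([45, 45, 423]);
translate([455, 344, 0]) cube([45, 45, 423]);
translate([0, 370, 460]) cube([500, 19, 325]);


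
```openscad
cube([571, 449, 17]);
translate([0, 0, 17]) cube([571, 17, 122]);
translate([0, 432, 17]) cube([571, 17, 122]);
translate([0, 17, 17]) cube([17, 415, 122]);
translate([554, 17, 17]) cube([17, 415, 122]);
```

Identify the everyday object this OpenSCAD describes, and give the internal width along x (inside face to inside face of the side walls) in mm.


An open box. The internal width is 537 mm.

A 571×449 base slab with four walls standing on it — an open box. The base is 571 mm wide and the walls are 17 mm thick, so the internal width is 571 − 2 × 17 = 537 mm.


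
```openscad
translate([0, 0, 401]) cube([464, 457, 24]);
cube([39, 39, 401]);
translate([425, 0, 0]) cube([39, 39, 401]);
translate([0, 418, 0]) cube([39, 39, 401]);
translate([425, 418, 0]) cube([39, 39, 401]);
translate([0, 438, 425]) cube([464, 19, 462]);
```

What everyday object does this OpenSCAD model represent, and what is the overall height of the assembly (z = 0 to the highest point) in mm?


A chair. The overall height is 887 mm.

A slab on four corner posts with a tall panel at the back — a chair. The seat slab sits at z = 401 with thickness 24, and the 462 mm backrest starts at the seat top, so the overall height is 401 + 24 + 462 = 887 mm.


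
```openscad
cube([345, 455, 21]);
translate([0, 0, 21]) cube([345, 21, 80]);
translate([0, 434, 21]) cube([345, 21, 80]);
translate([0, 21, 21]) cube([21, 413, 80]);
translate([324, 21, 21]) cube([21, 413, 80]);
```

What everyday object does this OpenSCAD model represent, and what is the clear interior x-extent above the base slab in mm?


An open box. The internal width is 303 mm.

A 345×455 base slab with four walls standing on it — an open box. The base is 345 mm wide and the walls are 21 mm thick, so the internal width is 345 − 2 × 21 = 303 mm.


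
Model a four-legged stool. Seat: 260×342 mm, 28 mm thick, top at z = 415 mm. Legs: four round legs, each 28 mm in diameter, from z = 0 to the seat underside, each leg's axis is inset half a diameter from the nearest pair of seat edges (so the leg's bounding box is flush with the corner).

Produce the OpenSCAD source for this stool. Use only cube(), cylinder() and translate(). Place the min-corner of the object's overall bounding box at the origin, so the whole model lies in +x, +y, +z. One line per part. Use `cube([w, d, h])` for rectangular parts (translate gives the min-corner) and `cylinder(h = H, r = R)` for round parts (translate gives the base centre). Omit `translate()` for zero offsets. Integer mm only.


translate([0, 0, 387]) cube([260, 342, 28]);
translate([14, 14, 0]) cylinder(h = 387, r = 14);
translate([246, 14, 0]) cylinder(h = 387, r = 14);
translate([14, 328, 0]) cylinder(h = 387, r = 14);
translate([246, 328, 0]) cylinder(h = 387, r = 14);


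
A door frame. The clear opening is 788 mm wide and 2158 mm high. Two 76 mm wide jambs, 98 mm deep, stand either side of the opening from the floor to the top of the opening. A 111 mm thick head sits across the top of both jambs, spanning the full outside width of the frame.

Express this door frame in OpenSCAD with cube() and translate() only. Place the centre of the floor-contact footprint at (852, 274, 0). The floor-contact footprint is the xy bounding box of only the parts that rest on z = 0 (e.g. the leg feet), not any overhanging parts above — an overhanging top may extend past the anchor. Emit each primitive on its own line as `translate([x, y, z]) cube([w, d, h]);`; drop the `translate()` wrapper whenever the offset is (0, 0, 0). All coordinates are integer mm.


translate([382, 225, 0]) cube([76, 98, 2158]);
translate([1246, 225, 0]) cube([76, 98, 2158]);
translate([382, 225, 2158]) cube([940, 98, 111]);


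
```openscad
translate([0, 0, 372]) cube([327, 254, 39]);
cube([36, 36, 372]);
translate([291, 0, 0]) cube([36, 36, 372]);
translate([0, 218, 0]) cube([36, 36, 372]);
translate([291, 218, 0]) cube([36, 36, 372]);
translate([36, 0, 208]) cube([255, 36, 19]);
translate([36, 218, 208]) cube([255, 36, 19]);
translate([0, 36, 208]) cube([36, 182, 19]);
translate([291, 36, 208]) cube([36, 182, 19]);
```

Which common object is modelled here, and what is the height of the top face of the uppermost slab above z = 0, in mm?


A stool. The seat height is 411 mm.

A 327×254×39 slab at z = 372 on four corner posts — a stool. The seat top is 372 + 39 = 411 mm.


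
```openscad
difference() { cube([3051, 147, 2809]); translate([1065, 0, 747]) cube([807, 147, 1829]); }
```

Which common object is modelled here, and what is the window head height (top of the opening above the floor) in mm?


A wall with a window opening. The window head height is 2576 mm.

A wall with a rectangular opening subtracted — a window. Sill at z = 747, opening 1829 mm tall, so the head is at 747 + 1829 = 2576 mm.


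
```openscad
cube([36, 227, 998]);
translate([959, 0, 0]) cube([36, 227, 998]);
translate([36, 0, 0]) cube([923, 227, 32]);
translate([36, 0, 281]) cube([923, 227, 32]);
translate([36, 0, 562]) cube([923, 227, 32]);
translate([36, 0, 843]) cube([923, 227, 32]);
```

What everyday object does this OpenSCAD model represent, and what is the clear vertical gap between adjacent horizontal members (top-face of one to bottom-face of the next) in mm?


A bookshelf. The clear shelf gap is 249 mm.

Two tall side panels with 4 horizontal boards between them — a bookshelf. The first two shelf undersides are at z = 0 and z = 281; with shelf thickness 32, the clear gap is 281 − 0 − 32 = 249 mm.


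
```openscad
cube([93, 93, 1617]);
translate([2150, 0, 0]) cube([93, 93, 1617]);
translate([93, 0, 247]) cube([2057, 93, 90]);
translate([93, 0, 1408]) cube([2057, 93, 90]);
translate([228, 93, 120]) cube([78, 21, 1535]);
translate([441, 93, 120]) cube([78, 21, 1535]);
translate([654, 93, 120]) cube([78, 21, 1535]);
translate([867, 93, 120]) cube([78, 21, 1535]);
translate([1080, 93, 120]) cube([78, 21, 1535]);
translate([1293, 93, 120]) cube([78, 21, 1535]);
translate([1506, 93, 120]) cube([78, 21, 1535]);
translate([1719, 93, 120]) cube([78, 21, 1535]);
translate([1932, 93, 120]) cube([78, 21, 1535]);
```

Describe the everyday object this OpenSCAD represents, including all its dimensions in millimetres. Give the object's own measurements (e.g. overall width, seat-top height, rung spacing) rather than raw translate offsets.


A fence section. Two 93×93 mm posts, 1617 mm tall, stand on the floor with a clear span of 2057 mm between their inner faces. Two horizontal rails of 93×90 mm section span the gap between the posts with their undersides at z = 247 mm and z = 1408 mm, flush with the posts' −y face. 9 pickets, each 78 mm wide, 21 mm thick and 1535 mm tall, are fixed to the +y face of the rails with their bottoms at z = 120 mm, spaced across the span with a 135 mm gap after the −x post and between neighbouring pickets, with 140 mm left before the +x post.


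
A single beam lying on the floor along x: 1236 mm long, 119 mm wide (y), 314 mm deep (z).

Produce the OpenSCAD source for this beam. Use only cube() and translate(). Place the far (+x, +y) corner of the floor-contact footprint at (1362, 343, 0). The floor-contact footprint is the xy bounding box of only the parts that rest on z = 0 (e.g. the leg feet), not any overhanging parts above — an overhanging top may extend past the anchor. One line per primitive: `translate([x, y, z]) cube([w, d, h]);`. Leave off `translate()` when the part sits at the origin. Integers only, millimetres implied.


translate([126, 224, 0]) cube([1236, 119, 314]);


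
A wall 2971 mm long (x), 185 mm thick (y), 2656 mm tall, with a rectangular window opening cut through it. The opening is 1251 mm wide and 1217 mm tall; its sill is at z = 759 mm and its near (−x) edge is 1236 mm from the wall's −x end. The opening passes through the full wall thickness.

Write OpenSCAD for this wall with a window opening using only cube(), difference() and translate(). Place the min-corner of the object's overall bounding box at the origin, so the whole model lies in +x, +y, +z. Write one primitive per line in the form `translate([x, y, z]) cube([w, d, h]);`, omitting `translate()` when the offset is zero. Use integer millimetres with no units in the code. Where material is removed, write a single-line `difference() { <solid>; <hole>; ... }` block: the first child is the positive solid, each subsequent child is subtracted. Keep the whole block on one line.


difference() { cube([2971, 185, 2656]); translate([1236, 0, 759]) cube([1251, 185, 1217]); }


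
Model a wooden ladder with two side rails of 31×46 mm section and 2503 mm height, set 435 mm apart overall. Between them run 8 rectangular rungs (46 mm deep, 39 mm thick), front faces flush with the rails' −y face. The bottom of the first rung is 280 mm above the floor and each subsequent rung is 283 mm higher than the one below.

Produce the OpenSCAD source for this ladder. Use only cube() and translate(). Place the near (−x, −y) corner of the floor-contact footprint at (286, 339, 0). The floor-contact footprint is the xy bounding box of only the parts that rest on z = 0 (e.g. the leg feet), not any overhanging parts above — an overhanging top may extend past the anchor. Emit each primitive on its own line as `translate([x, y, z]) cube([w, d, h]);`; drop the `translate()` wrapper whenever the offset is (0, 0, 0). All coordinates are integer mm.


translate([286, 339, 0]) cube([31, 46, 2503]);
translate([690, 339, 0]) cube([31, 46, 2503]);
translate([317, 339, 280]) cube([373, 46, 39]);
translate([317, 339, 563]) cube([373, 46, 39]);
translate([317, 339, 846]) cube([373, 46, 39]);
translate([317, 339, 1129]) cube([373, 46, 39]);
translate([317, 339, 1412]) cube([373, 46, 39]);
translate([317, 339, 1695]) cube([373, 46, 39]);
translate([317, 339, 1978]) cube([373, 46, 39]);
translate([317, 339, 2261]) cube([373, 46, 39]);


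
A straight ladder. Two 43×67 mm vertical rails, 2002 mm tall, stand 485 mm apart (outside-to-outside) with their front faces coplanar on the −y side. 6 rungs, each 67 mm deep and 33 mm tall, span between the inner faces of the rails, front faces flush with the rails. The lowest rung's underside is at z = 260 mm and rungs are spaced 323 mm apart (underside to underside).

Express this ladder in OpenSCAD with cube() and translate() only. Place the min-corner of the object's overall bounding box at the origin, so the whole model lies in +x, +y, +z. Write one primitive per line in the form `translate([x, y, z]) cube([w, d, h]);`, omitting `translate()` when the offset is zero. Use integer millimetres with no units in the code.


// rung span = 485 - 2*43 = 399
// rung[k] z = 260 + k*323
cube([43, 67, 2002]);
translate([442, 0, 0]) cube([43, 67, 2002]);
translate([43, 0, 260]) cube([399, 67, 33]);
translate([43, 0, 583]) cube([399, 67, 33]);
translate([43, 0, 906]) cube([399, 67, 33]);
translate([43, 0, 1229]) cube([399, 67, 33]);
translate([43, 0, 1552]) cube([399, 67, 33]);
translate([43, 0, 1875]) cube([399, 67, 33]);


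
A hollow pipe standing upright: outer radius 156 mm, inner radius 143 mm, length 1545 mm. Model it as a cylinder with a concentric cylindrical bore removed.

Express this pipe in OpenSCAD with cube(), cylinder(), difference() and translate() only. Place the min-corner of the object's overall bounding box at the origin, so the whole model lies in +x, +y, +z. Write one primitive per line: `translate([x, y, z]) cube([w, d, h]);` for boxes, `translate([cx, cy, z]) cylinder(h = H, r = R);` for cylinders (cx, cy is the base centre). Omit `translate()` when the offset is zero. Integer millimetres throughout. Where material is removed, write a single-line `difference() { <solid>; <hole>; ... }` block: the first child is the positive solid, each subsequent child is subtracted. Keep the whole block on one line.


difference() { translate([156, 156, 0]) cylinder(h = 1545, r = 156); translate([156, 156, 0]) cylinder(h = 1545, r = 143); }


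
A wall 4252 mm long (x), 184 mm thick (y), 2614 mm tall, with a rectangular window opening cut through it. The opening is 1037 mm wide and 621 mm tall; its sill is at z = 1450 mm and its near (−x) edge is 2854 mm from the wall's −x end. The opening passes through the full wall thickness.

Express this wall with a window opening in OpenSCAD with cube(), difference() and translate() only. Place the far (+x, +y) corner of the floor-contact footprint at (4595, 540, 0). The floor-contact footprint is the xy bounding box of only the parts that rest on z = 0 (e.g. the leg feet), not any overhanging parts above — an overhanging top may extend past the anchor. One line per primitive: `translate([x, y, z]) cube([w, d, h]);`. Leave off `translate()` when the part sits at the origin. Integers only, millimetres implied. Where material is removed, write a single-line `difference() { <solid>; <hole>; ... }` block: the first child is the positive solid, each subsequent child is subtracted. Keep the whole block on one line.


difference() { translate([343, 356, 0]) cube([4252, 184, 2614]); translate([3197, 356, 1450]) cube([1037, 184, 621]); }


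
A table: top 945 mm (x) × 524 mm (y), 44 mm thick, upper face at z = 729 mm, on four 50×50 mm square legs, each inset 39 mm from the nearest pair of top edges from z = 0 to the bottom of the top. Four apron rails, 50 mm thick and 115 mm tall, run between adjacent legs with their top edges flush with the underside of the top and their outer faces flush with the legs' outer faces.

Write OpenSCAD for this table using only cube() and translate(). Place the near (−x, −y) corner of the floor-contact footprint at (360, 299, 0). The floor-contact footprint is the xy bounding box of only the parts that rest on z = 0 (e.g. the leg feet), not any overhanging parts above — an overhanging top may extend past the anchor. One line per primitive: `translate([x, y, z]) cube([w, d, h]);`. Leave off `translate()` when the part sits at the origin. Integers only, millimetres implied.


translate([321, 260, 685]) cube([945, 524, 44]);
translate([360, 299, 0]) cube([50, 50, 685]);
translate([1177, 299, 0]) cube([50, 50, 685]);
translate([360, 695, 0]) cube([50, 50, 685]);
translate([1177, 695, 0]) cube([50, 50, 685]);
translate([410, 299, 570]) cube([767, 50, 115]);
translate([410, 695, 570]) cube([767, 50, 115]);
translate([360, 349, 570]) cube([50, 346, 115]);
translate([1177, 349, 570]) cube([50, 346, 115]);
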